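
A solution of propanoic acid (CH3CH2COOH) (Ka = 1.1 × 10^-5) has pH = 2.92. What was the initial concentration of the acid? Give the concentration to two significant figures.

C₀ = 1.3 × 10^-1 M

[H+] = 10^(-2.92) = 1.20 × 10^-3 M = x
Ka = x²/(C₀ − x) ⇒ C₀ = x + x²/Ka
C₀ = 1.20 × 10^-3 + (1.20 × 10^-3)²/(1.1 × 10^-5) = 1.32 × 10^-1 M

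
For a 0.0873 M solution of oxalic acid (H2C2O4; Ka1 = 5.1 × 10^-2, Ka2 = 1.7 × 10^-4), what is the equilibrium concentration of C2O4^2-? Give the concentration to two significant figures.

1.7 × 10^-4 M

First ionization gives [H+] ≈ [HC2O4-] = 4.59 × 10^-2 M.
Second step: Ka2 = [H+][C2O4^2-]/[HC2O4-] ≈ [C2O4^2-] (since [H+] ≈ [HC2O4-]).
So [C2O4^2-] ≈ Ka2.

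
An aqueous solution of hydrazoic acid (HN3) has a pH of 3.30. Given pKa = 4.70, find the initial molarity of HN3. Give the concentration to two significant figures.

[H+] = 10^(-3.30) = 5.01 × 10^-4 M = x
Ka = 10^(−4.70) = 2.00 × 10^-5
Ka = x²/(C₀ − x) ⇒ C₀ = x + x²/Ka
C₀ = 5.01 × 10^-4 + (5.01 × 10^-4)²/(2.00 × 10^-5) = 1.31 × 10^-2 M

C₀ = 1.3 × 10^-2 M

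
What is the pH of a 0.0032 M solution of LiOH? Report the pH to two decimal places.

pH = 11.51

LiOH is a strong base; [OH-] = 0.0032 M.
pOH = -log(0.0032) = 2.49
pH = 14.00 - 2.49 = 11.51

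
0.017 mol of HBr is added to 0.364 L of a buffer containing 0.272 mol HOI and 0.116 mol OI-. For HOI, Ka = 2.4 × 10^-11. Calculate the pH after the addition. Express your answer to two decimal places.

pH = 10.15

After neutralization: n(HOI) = 0.289 mol, n(OI-) = 0.099 mol.
pKa = −log(2.4 × 10^-11) = 10.620
pH = pKa + log([A⁻]/[HA]) = 10.620 + log(0.099/0.289) = 10.620 -0.465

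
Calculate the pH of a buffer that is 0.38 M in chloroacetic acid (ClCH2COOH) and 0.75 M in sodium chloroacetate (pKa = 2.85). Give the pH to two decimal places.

pH = 3.15

pH = pKa + log([A⁻]/[HA]) = 2.85 + log(0.75/0.38)
pH = 2.85 + (+0.295) = 3.15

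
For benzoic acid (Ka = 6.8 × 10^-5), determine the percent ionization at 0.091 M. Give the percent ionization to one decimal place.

C6H5COOH ⇌ C6H5COO- + H+; let x = [H+] at equilibrium.
x ≈ √(Ka·C₀) = √(6.8 × 10^-5 × 0.091) = 2.49 × 10^-3 M
% ionization = x/C₀ × 100% = 2.49 × 10^-3/0.091 × 100% = 2.7%

2.7%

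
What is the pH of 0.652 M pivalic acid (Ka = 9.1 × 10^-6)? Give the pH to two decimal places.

pH = 2.61

(CH3)3CCOOH ⇌ (CH3)3CCOO- + H+
Ka = x²/(0.652 − x) = 9.1 × 10^-6
Since Ka ≪ C₀, x ≈ √(Ka·C₀) = 2.44 × 10^-3 M.
(x/C₀ = 0.37% < 5%, so the approximation holds.)
pH = −log(2.44 × 10^-3) = 2.61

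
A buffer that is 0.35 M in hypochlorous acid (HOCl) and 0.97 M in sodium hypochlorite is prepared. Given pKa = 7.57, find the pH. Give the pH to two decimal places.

pH = pKa + log([A⁻]/[HA]) = 7.57 + log(0.97/0.35)
pH = 7.57 + (+0.443) = 8.01

pH = 8.01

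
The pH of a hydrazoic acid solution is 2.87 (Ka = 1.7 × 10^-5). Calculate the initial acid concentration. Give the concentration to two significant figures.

C₀ = 1.1 × 10^-1 M

[H+] = 10^(-2.87) = 1.35 × 10^-3 M = x
Ka = x²/(C₀ − x) ⇒ C₀ = x + x²/Ka
C₀ = 1.35 × 10^-3 + (1.35 × 10^-3)²/(1.7 × 10^-5) = 1.09 × 10^-1 M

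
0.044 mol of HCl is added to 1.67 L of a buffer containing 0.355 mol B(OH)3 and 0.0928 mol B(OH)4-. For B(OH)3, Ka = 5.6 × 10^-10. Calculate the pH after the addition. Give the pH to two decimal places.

Added H+ converts B(OH)4- to B(OH)3: B(OH)3 → 0.399 mol, B(OH)4- → 0.0488 mol.
pKa = −log(5.6 × 10^-10) = 9.252
pH = pKa + log([A⁻]/[HA]) = 9.252 + log(0.0488/0.399) = 9.252 -0.913

pH = 8.34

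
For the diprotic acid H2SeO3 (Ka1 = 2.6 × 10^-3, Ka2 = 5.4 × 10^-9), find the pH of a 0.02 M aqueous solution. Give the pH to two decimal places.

Since Ka1 ≫ Ka2, the first ionization dominates [H+].
Ka1 = x²/(0.02 − x) = 2.6 × 10^-3
Solving the quadratic: x = (−Ka1 + √(Ka1² + 4·Ka1·C₀))/2 = 6.03 × 10^-3 M
pH = −log(6.03 × 10^-3) = 2.22

pH = 2.22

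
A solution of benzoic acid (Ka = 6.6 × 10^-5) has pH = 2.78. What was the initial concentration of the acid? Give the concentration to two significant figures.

C₀ = 4.3 × 10^-2 M

[H+] = 10^(-2.78) = 1.66 × 10^-3 M = x
Ka = x²/(C₀ − x) ⇒ C₀ = x + x²/Ka
C₀ = 1.66 × 10^-3 + (1.66 × 10^-3)²/(6.6 × 10^-5) = 4.34 × 10^-2 M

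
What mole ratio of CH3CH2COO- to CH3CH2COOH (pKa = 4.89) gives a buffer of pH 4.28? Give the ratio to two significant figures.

ratio = 0.25

pH = pKa + log(r) ⇒ log(r) = 4.28 − 4.89 = -0.61
r = [CH3CH2COO-]/[CH3CH2COOH] = 10^(-0.61) = 0.245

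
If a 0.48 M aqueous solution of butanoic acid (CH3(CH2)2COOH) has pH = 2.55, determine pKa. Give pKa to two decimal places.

[H+] = 10^(-2.55) = 2.82 × 10^-3 M
At equilibrium [HA] = 0.48 − 2.82 × 10^-3 = 4.77 × 10^-1 M
Ka = [H+][A-]/[HA] = (2.82 × 10^-3)² / 4.77 × 10^-1 = 1.67 × 10^-5
pKa = -log(1.67 × 10^-5) = 4.78

pKa = 4.78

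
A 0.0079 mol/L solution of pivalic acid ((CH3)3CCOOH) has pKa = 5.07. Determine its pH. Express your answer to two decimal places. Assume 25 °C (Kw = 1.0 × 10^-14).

(CH3)3CCOOH ⇌ (CH3)3CCOO- + H+
Ka = 10^(−5.07) = 8.51 × 10^-6
Let x = [H+] at equilibrium. Ka = x²/(0.0079 − x).
Since Ka ≪ C₀, x ≈ √(Ka·C₀) = 2.59 × 10^-4 M.
Check: 3.3% ionized — well under 5%, approximation valid.
pH = −log(2.59 × 10^-4) = 3.59

pH = 3.59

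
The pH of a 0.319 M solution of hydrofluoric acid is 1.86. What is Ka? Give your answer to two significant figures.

[H+] = 10^(-1.86) = 1.38 × 10^-2 M
At equilibrium [HA] = 0.319 − 1.38 × 10^-2 = 3.05 × 10^-1 M
Ka = [H+][A-]/[HA] = (1.38 × 10^-2)² / 3.05 × 10^-1 = 6.2 × 10^-4

Ka = 6.2 × 10^-4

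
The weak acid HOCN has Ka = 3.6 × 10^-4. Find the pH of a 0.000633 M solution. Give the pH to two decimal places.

pH = 3.48

HOCN ⇌ OCN- + H+
Ka = [H+]²/(0.000633 − [H+]) = 3.6 × 10^-4
The 5% rule fails; solving [H+]² + Ka·[H+] − Ka·C₀ = 0 exactly:
[H+] = (−Ka + √(Ka² + 4·Ka·C₀))/2 = 3.30 × 10^-4 M
pH = −log[H+] = −log(3.30 × 10^-4) = 3.48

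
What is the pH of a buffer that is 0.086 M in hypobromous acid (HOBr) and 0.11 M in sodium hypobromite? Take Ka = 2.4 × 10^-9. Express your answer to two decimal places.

pH = 8.73

pKa = −log(2.4 × 10^-9) = 8.620
Henderson–Hasselbalch: pH = pKa + log([OBr-]/[HOBr]) = 8.620 + log(0.11/0.086)
pH = 8.620 + (+0.107) = 8.73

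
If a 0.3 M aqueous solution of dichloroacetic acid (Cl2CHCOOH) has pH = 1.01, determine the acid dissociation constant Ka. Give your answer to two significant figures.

[H+] = 10^(-1.01) = 9.77 × 10^-2 M
At equilibrium [HA] = 0.3 − 9.77 × 10^-2 = 2.02 × 10^-1 M
Ka = [H+][A-]/[HA] = (9.77 × 10^-2)² / 2.02 × 10^-1 = 4.7 × 10^-2

Ka = 4.7 × 10^-2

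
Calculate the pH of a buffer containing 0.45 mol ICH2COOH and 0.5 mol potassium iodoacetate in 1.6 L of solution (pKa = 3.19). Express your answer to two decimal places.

Using pH = pKa + log([base]/[acid]) with [base]/[acid] = 0.5/0.45:
pH = 3.19 + (+0.046) = 3.24

pH = 3.24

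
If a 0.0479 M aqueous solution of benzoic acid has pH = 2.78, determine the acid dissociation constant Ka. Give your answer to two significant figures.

Ka = 6.0 × 10^-5

[H+] = 10^(-2.78) = 1.66 × 10^-3 M
At equilibrium [HA] = 0.0479 − 1.66 × 10^-3 = 4.62 × 10^-2 M
Ka = [H+][A-]/[HA] = (1.66 × 10^-3)² / 4.62 × 10^-2 = 6.0 × 10^-5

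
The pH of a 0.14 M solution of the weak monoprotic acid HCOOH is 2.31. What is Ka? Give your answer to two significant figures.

Ka = 1.8 × 10^-4

[H+] = 10^(-2.31) = 4.90 × 10^-3 M
At equilibrium [HA] = 0.14 − 4.90 × 10^-3 = 1.35 × 10^-1 M
Ka = [H+][A-]/[HA] = (4.90 × 10^-3)² / 1.35 × 10^-1 = 1.8 × 10^-4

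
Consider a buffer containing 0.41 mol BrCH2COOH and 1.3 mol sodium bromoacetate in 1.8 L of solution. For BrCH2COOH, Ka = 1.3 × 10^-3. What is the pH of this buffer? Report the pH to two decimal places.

pH = 3.39

pKa = −log(1.3 × 10^-3) = 2.886
pH = pKa + log([A⁻]/[HA]) = 2.886 + log(1.3/0.41)
pH = 2.886 + (+0.501) = 3.39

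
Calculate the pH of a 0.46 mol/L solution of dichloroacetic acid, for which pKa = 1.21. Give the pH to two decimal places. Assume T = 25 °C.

Cl2CHCOOH ⇌ Cl2CHCOO- + H+
Ka = 10^(−1.21) = 6.17 × 10^-2
Let x = [H+] at equilibrium. Ka = x²/(0.46 − x).
x is not negligible relative to C₀; solve x² + 0.0617·x − 0.0284 = 0.
x = [−0.0617 + √(0.0617² + 0.114)]/2 = 1.40 × 10^-1 M
pH = −log[H+] = −log(1.40 × 10^-1) = 0.85

pH = 0.85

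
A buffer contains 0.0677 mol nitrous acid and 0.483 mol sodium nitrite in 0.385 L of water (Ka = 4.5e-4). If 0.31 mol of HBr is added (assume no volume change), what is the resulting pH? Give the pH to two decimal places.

pH = 3.01

Added H+ converts NO2- to HNO2: HNO2 → 0.378 mol, NO2- → 0.173 mol.
pKa = −log(4.5 × 10^-4) = 3.347
pH = pKa + log(n_NO2-/n_HNO2) = 3.347 + log(0.173/0.378) = 3.347 + (-0.339)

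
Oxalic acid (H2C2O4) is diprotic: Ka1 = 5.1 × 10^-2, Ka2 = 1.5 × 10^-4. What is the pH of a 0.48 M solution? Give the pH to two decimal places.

Since Ka1 ≫ Ka2, the first ionization dominates [H+].
Ka1 = x²/(0.48 − x) = 5.1 × 10^-2
Solving the quadratic: x = (−Ka1 + √(Ka1² + 4·Ka1·C₀))/2 = 1.33 × 10^-1 M
pH = −log(1.33 × 10^-1) = 0.88

pH = 0.88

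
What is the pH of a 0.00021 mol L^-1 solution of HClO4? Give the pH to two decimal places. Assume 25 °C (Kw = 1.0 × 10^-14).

pH = 3.68

HClO4 is a strong acid and dissociates completely, so [H+] = 0.00021 M.
pH = -log(0.00021) = 3.68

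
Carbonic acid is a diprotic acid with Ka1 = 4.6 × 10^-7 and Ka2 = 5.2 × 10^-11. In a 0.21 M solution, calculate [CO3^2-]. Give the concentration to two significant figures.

First ionization gives [H+] ≈ [HCO3-] = 3.11 × 10^-4 M.
Second step: Ka2 = [H+][CO3^2-]/[HCO3-] ≈ [CO3^2-] (since [H+] ≈ [HCO3-]).
So [CO3^2-] ≈ Ka2.

5.2 × 10^-11 M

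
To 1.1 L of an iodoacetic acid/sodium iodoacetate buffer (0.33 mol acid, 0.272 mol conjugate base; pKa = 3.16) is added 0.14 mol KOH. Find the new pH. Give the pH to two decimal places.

pH = 3.50

OH- converts ICH2COOH to ICH2COO-: ICH2COOH → 0.19 mol, ICH2COO- → 0.412 mol.
pH = pKa + log(n_ICH2COO-/n_ICH2COOH) = 3.16 + log(0.412/0.19) = 3.16 + (+0.336)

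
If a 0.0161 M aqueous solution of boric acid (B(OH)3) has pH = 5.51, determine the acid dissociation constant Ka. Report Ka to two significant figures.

[H+] = 10^(-5.51) = 3.09 × 10^-6 M
At equilibrium [HA] = 0.0161 − 3.09 × 10^-6 = 1.61 × 10^-2 M
Ka = [H+][A-]/[HA] = (3.09 × 10^-6)² / 1.61 × 10^-2 = 5.9 × 10^-10

Ka = 5.9 × 10^-10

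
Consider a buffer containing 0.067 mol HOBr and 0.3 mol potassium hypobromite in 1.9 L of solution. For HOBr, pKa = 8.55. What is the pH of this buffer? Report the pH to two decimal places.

pH = 9.20

pH = pKa + log([A⁻]/[HA]) = 8.55 + log(0.3/0.067)
pH = 8.55 + (+0.651) = 9.20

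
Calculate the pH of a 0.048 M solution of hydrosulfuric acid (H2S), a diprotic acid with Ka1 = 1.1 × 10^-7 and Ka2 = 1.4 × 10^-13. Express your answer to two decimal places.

pH = 4.14

Since Ka1 ≫ Ka2, the first ionization dominates [H+].
Ka1 = x²/(0.048 − x) = 1.1 × 10^-7
x ≈ √(1.1 × 10^-7 × 0.048) = 7.27 × 10^-5 M
pH = −log(7.27 × 10^-5) = 4.14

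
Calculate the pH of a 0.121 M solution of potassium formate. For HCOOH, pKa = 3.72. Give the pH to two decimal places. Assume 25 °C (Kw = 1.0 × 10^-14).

HCOO- is the conjugate base of the weak acid HCOOH.
Ka = 10^(−3.72) = 1.91 × 10^-4
Kb = Kw/Ka = 1.0×10^-14 / 1.91 × 10^-4 = 5.24 × 10^-11
From the ICE table, Kb = [OH-]²/(0.121 − [OH-]) = 5.24 × 10^-11.
Assume [OH-] ≪ 0.121: [OH-] ≈ √(5.24 × 10^-11 × 0.121) = 2.52 × 10^-6 M
Check: 0.0021% ionized — well under 5%, approximation valid.
pOH = −log(2.52 × 10^-6) = 5.60; pH = 14.00 − 5.60 = 8.40

pH = 8.40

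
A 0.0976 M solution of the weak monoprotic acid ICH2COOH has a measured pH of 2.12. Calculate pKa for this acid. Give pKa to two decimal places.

pKa = 3.19

[H+] = 10^(-2.12) = 7.59 × 10^-3 M
At equilibrium [HA] = 0.0976 − 7.59 × 10^-3 = 9.00 × 10^-2 M
Ka = [H+][A-]/[HA] = (7.59 × 10^-3)² / 9.00 × 10^-2 = 6.40 × 10^-4
pKa = -log(6.40 × 10^-4) = 3.19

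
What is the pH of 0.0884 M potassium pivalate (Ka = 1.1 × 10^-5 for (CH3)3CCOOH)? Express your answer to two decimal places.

(CH3)3CCOO- is the conjugate base of the weak acid (CH3)3CCOOH.
Kb = Kw/Ka = 1.0×10^-14 / 1.1 × 10^-5 = 9.09 × 10^-10
Kb = x²/(0.0884 − x) = 9.09 × 10^-10
Since Kb ≪ C₀, x ≈ √(Kb·C₀) = 8.96 × 10^-6 M.
pOH = 5.05, so pH = 14.00 − pOH = 8.95

pH = 8.95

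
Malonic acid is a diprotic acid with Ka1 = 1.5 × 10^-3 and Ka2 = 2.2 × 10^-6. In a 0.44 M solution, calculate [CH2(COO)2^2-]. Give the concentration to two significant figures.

2.2 × 10^-6 M

First ionization gives [H+] ≈ [CH2(COOH)COO-] = 2.50 × 10^-2 M.
Second step: Ka2 = [H+][CH2(COO)2^2-]/[CH2(COOH)COO-] ≈ [CH2(COO)2^2-] (since [H+] ≈ [CH2(COOH)COO-]).
So [CH2(COO)2^2-] ≈ Ka2.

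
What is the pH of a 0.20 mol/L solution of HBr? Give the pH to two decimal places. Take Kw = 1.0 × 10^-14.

pH = 0.70

HBr is a strong acid and dissociates completely, so [H+] = 0.20 M.
pH = -log(0.2) = 0.70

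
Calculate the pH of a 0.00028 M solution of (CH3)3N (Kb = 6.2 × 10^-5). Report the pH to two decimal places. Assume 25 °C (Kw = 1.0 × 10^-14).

pH = 10.02

(CH3)3N + H2O ⇌ (CH3)3NH+ + OH-
Kb = [OH-]²/(0.00028 − [OH-]) = 6.2 × 10^-5
[OH-] is not negligible relative to C₀; solve [OH-]² + 6.2e-05·[OH-] − 1.74e-08 = 0.
[OH-] = [−6.2e-05 + √(6.2e-05² + 6.94e-08)]/2 = 1.04 × 10^-4 M
pOH = 3.98, so pH = 14.00 − pOH = 10.02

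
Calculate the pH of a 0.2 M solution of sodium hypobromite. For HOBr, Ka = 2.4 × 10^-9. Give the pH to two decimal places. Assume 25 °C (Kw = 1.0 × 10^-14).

pH = 10.96

OBr- is the conjugate base of the weak acid HOBr.
Kb = Kw/Ka = 1.0×10^-14 / 2.4 × 10^-9 = 4.17 × 10^-6
Let x = [OH-] at equilibrium. Kb = x²/(0.2 − x).
Assume x ≪ 0.2: x ≈ √(4.17 × 10^-6 × 0.2) = 9.13 × 10^-4 M
pOH = −log(9.13 × 10^-4) = 3.04; pH = 14.00 − 3.04 = 10.96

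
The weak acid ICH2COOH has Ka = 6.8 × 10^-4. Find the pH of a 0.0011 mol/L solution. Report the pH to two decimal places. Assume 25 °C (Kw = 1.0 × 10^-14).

ICH2COOH ⇌ ICH2COO- + H+
Let x = [H+] at equilibrium. Ka = x²/(0.0011 − x).
x is not negligible relative to C₀; solve x² + 0.00068·x − 7.48e-07 = 0.
x = (−Ka + √(Ka² + 4·Ka·C₀))/2 = 5.89 × 10^-4 M
pH = −log[H+] = −log(5.89 × 10^-4) = 3.23

pH = 3.23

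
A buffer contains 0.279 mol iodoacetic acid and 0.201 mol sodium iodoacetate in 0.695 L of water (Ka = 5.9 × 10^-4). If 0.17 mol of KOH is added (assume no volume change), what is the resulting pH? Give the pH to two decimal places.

After neutralization: n(ICH2COOH) = 0.109 mol, n(ICH2COO-) = 0.371 mol.
pKa = −log(5.9 × 10^-4) = 3.229
pH = pKa + log(n_ICH2COO-/n_ICH2COOH) = 3.229 + log(0.371/0.109) = 3.229 + (+0.532)

pH = 3.76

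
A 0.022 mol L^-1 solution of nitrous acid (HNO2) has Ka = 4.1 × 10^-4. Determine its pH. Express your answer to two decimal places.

pH = 2.55

HNO2 ⇌ NO2- + H+
Let x = [H+] at equilibrium. Ka = x²/(0.022 − x).
Here C₀/Ka ≈ 53.7, so the small-x approximation fails. Use the quadratic:
x = (−Ka + √(Ka² + 4·Ka·C₀))/2 = 2.81 × 10^-3 M
pH = −log[H+] = −log(2.81 × 10^-3) = 2.55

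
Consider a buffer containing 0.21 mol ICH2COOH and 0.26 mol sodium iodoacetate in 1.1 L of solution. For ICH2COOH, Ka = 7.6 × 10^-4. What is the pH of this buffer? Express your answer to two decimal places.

pH = 3.21

pKa = −log(7.6 × 10^-4) = 3.119
Using pH = pKa + log([base]/[acid]) with [base]/[acid] = 0.26/0.21:
pH = 3.119 + (+0.093) = 3.21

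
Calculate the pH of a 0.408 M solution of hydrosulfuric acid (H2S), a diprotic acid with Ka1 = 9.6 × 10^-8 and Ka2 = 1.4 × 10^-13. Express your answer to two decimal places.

Ka1 ≫ Ka2, so treat the first dissociation as the only significant source of H+.
Ka1 = x²/(0.408 − x) = 9.6 × 10^-8
x ≈ √(9.6 × 10^-8 × 0.408) = 1.98 × 10^-4 M
pH = −log(1.98 × 10^-4) = 3.70

pH = 3.70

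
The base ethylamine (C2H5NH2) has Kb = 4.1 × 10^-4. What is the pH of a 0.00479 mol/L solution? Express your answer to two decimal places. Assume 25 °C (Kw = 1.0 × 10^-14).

C2H5NH2 + H2O ⇌ C2H5NH3+ + OH-
Let x = [OH-] at equilibrium. Kb = x²/(0.00479 − x).
x is not negligible relative to C₀; solve x² + 0.00041·x − 1.96e-06 = 0.
x = (−Kb + √(Kb² + 4·Kb·C₀))/2 = 1.21 × 10^-3 M
pOH = −log(1.21 × 10^-3) = 2.92; pH = 14.00 − 2.92 = 11.08

pH = 11.08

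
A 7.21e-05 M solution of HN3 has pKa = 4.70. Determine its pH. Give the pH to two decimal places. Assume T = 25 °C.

pH = 4.53

HN3 ⇌ N3- + H+
Ka = 10^(−4.70) = 2.00 × 10^-5
Ka = [H+]²/(7.21e-05 − [H+]) = 2.00 × 10^-5
[H+] is not negligible relative to C₀; solve [H+]² + 2e-05·[H+] − 1.44e-09 = 0.
[H+] = (−Ka + √(Ka² + 4·Ka·C₀))/2 = 2.93 × 10^-5 M
pH = −log(2.93 × 10^-5) = 4.53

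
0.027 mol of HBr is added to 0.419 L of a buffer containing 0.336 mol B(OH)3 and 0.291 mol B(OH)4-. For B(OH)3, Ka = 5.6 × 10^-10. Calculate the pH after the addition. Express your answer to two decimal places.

pH = 9.11

After neutralization: n(B(OH)3) = 0.363 mol, n(B(OH)4-) = 0.264 mol.
pKa = −log(5.6 × 10^-10) = 9.252
pH = pKa + log([A⁻]/[HA]) = 9.252 + log(0.264/0.363) = 9.252 -0.138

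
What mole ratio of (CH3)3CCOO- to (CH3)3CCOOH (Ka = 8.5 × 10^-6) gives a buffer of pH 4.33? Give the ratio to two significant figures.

ratio = 0.18

pKa = -log(8.5 × 10^-6) = 5.071
pH = pKa + log(r) ⇒ log(r) = 4.33 − 5.071 = -0.741
r = [(CH3)3CCOO-]/[(CH3)3CCOOH] = 10^(-0.741) = 0.182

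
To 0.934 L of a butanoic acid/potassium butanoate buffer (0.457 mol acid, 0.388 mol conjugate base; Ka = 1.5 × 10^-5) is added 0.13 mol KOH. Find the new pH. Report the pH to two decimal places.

pH = 5.02

After neutralization: n(CH3(CH2)2COOH) = 0.327 mol, n(CH3(CH2)2COO-) = 0.518 mol.
pKa = −log(1.5 × 10^-5) = 4.824
Henderson–Hasselbalch with mole ratio 0.518/0.327: pH = 4.824 + (+0.200)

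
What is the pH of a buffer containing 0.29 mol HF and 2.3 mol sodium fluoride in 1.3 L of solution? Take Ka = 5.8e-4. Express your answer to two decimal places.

pH = 4.14

pKa = −log(5.8 × 10^-4) = 3.237
Henderson–Hasselbalch: pH = pKa + log([F-]/[HF]) = 3.237 + log(2.3/0.29)
pH = 3.237 + (+0.899) = 4.14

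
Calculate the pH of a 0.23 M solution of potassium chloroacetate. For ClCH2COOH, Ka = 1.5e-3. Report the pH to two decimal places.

ClCH2COO- is the conjugate base of the weak acid ClCH2COOH.
Kb = Kw/Ka = 1.0×10^-14 / 1.5 × 10^-3 = 6.67 × 10^-12
From the ICE table, Kb = [OH-]²/(0.23 − [OH-]) = 6.67 × 10^-12.
Assume [OH-] ≪ 0.23: [OH-] ≈ √(6.67 × 10^-12 × 0.23) = 1.24 × 10^-6 M
([OH-]/C₀ = 0.00054% < 5%, so the approximation holds.)
pOH = −log(1.24 × 10^-6) = 5.91; pH = 14.00 − 5.91 = 8.09

pH = 8.09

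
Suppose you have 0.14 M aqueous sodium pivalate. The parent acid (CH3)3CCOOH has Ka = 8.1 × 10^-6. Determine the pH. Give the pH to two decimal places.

pH = 9.12

(CH3)3CCOO- is the conjugate base of the weak acid (CH3)3CCOOH.
Kb = Kw/Ka = 1.0×10^-14 / 8.1 × 10^-6 = 1.23 × 10^-9
Kb = x²/(0.14 − x) = 1.23 × 10^-9
Neglecting x in the denominator: x = √(1.23 × 10^-9 × 0.14) = 1.31 × 10^-5 M
pOH = 4.88, so pH = 14.00 − pOH = 9.12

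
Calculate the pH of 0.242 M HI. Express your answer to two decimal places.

HI is a strong acid and dissociates completely, so [H+] = 0.242 M.
pH = -log(0.242) = 0.62

pH = 0.62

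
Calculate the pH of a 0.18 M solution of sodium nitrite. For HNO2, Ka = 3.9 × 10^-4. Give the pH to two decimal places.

NO2- is the conjugate base of the weak acid HNO2.
Kb = Kw/Ka = 1.0×10^-14 / 3.9 × 10^-4 = 2.56 × 10^-11
From the ICE table, Kb = [OH-]²/(0.18 − [OH-]) = 2.56 × 10^-11.
Since Kb ≪ C₀, [OH-] ≈ √(Kb·C₀) = 2.15 × 10^-6 M.
pOH = −log(2.15 × 10^-6) = 5.67; pH = 14.00 − 5.67 = 8.33

pH = 8.33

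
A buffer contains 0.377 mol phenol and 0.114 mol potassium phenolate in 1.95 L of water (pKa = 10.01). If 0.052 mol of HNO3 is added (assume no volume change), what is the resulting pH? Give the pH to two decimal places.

pH = 9.17

Added H+ converts C6H5O- to C6H5OH: C6H5OH → 0.429 mol, C6H5O- → 0.062 mol.
pH = pKa + log(n_C6H5O-/n_C6H5OH) = 10.01 + log(0.062/0.429) = 10.01 + (-0.840)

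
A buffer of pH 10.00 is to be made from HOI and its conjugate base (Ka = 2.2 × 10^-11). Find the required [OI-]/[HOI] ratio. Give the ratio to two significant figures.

ratio = 0.22

pKa = -log(2.2 × 10^-11) = 10.658
pH = pKa + log(r) ⇒ log(r) = 10.00 − 10.658 = -0.658
r = [OI-]/[HOI] = 10^(-0.658) = 0.22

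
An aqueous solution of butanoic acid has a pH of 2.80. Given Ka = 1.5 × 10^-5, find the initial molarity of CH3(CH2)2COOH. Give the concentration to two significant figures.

C₀ = 1.7 × 10^-1 M

[H+] = 10^(-2.80) = 1.58 × 10^-3 M = x
Ka = x²/(C₀ − x) ⇒ C₀ = x + x²/Ka
C₀ = 1.58 × 10^-3 + (1.58 × 10^-3)²/(1.5 × 10^-5) = 1.68 × 10^-1 M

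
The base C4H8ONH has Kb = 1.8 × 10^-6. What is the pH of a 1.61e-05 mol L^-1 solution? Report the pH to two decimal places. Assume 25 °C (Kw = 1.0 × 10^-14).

C4H8ONH + H2O ⇌ C4H8ONH2+ + OH-
From the ICE table, Kb = x²/(1.61e-05 − x) = 1.8 × 10^-6.
Here C₀/Kb ≈ 8.94, so the small-x approximation fails. Use the quadratic:
x = (−Kb + √(Kb² + 4·Kb·C₀))/2 = 4.56 × 10^-6 M
pOH = −log(4.56 × 10^-6) = 5.34; pH = 14.00 − 5.34 = 8.66

pH = 8.66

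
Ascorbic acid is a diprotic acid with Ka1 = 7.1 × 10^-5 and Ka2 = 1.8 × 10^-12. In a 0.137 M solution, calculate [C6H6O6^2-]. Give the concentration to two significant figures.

1.8 × 10^-12 M

First ionization gives [H+] ≈ [HC6H6O6-] = 3.12 × 10^-3 M.
Second step: Ka2 = [H+][C6H6O6^2-]/[HC6H6O6-] ≈ [C6H6O6^2-] (since [H+] ≈ [HC6H6O6-]).
So [C6H6O6^2-] ≈ Ka2.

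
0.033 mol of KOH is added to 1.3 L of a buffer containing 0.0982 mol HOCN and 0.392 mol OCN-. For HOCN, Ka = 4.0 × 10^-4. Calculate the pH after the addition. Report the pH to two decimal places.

pH = 4.21

OH- converts HOCN to OCN-: HOCN → 0.0652 mol, OCN- → 0.425 mol.
pKa = −log(4.0 × 10^-4) = 3.398
pH = pKa + log(n_OCN-/n_HOCN) = 3.398 + log(0.425/0.0652) = 3.398 + (+0.814)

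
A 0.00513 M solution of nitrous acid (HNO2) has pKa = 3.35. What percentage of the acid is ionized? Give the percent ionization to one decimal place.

25.5%

HNO2 ⇌ NO2- + H+; let x = [H+] at equilibrium.
Ka = 10^(−3.35) = 4.47 × 10^-4
Solve x² + 0.000447x − 2.29e-06 = 0 → x = 1.31 × 10^-3 M
Fraction ionized = 1.31 × 10^-3 / 0.00513 = 0.2554 → 25.5%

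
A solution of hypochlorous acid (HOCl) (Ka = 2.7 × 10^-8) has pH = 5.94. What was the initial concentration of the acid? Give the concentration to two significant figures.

C₀ = 5.0 × 10^-5 M

[H+] = 10^(-5.94) = 1.15 × 10^-6 M = x
Ka = x²/(C₀ − x) ⇒ C₀ = x + x²/Ka
C₀ = 1.15 × 10^-6 + (1.15 × 10^-6)²/(2.7 × 10^-8) = 5.01 × 10^-5 M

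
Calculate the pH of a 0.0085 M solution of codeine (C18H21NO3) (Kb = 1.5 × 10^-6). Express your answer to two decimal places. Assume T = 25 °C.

C18H21NO3 + H2O ⇌ C18H22NO3+ + OH-
Kb = x²/(0.0085 − x) = 1.5 × 10^-6
Neglecting x in the denominator: x = √(1.5 × 10^-6 × 0.0085) = 1.13 × 10^-4 M
pOH = 3.95, so pH = 14.00 − pOH = 10.05

pH = 10.05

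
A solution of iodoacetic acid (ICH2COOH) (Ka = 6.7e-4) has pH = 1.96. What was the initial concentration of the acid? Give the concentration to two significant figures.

C₀ = 1.9 × 10^-1 M

[H+] = 10^(-1.96) = 1.10 × 10^-2 M = x
Ka = x²/(C₀ − x) ⇒ C₀ = x + x²/Ka
C₀ = 1.10 × 10^-2 + (1.10 × 10^-2)²/(6.7 × 10^-4) = 1.92 × 10^-1 M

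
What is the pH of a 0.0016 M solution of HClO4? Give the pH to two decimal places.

pH = 2.80

HClO4 is a strong acid and dissociates completely, so [H+] = 0.0016 M.
pH = -log(0.0016) = 2.80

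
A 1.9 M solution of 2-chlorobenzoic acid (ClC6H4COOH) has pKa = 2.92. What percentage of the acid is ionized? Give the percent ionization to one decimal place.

2.5%

ClC6H4COOH ⇌ ClC6H4COO- + H+; let x = [H+] at equilibrium.
Ka = 10^(−2.92) = 1.20 × 10^-3
x ≈ √(Ka·C₀) = √(1.20 × 10^-3 × 1.9) = 4.77 × 10^-2 M
% ionization = x/C₀ × 100% = 4.77 × 10^-2/1.9 × 100% = 2.5%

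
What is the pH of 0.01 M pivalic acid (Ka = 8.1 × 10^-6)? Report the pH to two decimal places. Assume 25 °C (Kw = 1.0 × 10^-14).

pH = 3.55

(CH3)3CCOOH ⇌ (CH3)3CCOO- + H+
From the ICE table, Ka = x²/(0.01 − x) = 8.1 × 10^-6.
Neglecting x in the denominator: x = √(8.1 × 10^-6 × 0.01) = 2.85 × 10^-4 M
pH = −log[H+] = −log(2.85 × 10^-4) = 3.55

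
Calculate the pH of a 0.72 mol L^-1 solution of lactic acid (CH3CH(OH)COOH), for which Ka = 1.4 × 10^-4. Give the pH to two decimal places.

CH3CH(OH)COOH ⇌ CH3CH(OH)COO- + H+
From the ICE table, Ka = [H+]²/(0.72 − [H+]) = 1.4 × 10^-4.
Since Ka ≪ C₀, [H+] ≈ √(Ka·C₀) = 1.00 × 10^-2 M.
pH = −log[H+] = −log(1.00 × 10^-2) = 2.00

pH = 2.00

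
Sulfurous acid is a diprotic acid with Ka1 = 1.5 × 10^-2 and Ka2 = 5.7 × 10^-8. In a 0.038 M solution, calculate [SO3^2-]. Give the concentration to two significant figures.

5.7 × 10^-8 M

First ionization gives [H+] ≈ [HSO3-] = 1.75 × 10^-2 M.
Second step: Ka2 = [H+][SO3^2-]/[HSO3-] ≈ [SO3^2-] (since [H+] ≈ [HSO3-]).
So [SO3^2-] ≈ Ka2.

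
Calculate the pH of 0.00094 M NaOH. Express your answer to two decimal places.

pH = 10.97

NaOH is a strong base; [OH-] = 0.00094 M.
pOH = -log(0.00094) = 3.03
pH = 14.00 - 3.03 = 10.97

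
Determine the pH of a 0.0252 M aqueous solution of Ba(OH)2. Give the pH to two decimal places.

Ba(OH)2 is a strong base (each formula unit releases 2 OH-); [OH-] = 0.0504 M.
pOH = -log(0.0504) = 1.30
pH = 14.00 - 1.30 = 12.70

pH = 12.70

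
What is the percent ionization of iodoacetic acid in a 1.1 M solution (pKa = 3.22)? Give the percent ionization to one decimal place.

2.3%

ICH2COOH ⇌ ICH2COO- + H+; let x = [H+] at equilibrium.
Ka = 10^(−3.22) = 6.03 × 10^-4
x ≈ √(Ka·C₀) = √(6.03 × 10^-4 × 1.1) = 2.58 × 10^-2 M
Fraction ionized = 2.58 × 10^-2 / 1.1 = 0.0235 → 2.3%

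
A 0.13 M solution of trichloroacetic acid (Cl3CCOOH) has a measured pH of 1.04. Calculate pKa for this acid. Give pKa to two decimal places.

[H+] = 10^(-1.04) = 9.12 × 10^-2 M
At equilibrium [HA] = 0.13 − 9.12 × 10^-2 = 3.88 × 10^-2 M
Ka = [H+][A-]/[HA] = (9.12 × 10^-2)² / 3.88 × 10^-2 = 2.14 × 10^-1
pKa = -log(2.14 × 10^-1) = 0.67

pKa = 0.67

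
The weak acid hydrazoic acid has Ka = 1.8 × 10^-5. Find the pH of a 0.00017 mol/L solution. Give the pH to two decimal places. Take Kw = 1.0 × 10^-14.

pH = 4.33

HN3 ⇌ N3- + H+
Ka = [H+]²/(0.00017 − [H+]) = 1.8 × 10^-5
Here C₀/Ka ≈ 9.44, so the small-[H+] approximation fails. Use the quadratic:
[H+] = (−Ka + √(Ka² + 4·Ka·C₀))/2 = 4.70 × 10^-5 M
pH = −log[H+] = −log(4.70 × 10^-5) = 4.33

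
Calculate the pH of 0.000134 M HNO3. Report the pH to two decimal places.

HNO3 is a strong acid and dissociates completely, so [H+] = 0.000134 M.
pH = -log(0.000134) = 3.87

pH = 3.87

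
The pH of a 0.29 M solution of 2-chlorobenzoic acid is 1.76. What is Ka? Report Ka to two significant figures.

Ka = 1.1 × 10^-3

[H+] = 10^(-1.76) = 1.74 × 10^-2 M
At equilibrium [HA] = 0.29 − 1.74 × 10^-2 = 2.73 × 10^-1 M
Ka = [H+][A-]/[HA] = (1.74 × 10^-2)² / 2.73 × 10^-1 = 1.1 × 10^-3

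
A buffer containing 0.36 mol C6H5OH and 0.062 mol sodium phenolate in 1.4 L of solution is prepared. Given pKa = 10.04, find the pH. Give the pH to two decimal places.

pH = pKa + log([A⁻]/[HA]) = 10.04 + log(0.062/0.36)
pH = 10.04 + (-0.764) = 9.28

pH = 9.28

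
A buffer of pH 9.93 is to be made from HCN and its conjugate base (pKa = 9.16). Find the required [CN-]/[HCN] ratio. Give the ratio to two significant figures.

pH = pKa + log(r) ⇒ log(r) = 9.93 − 9.16 = +0.77
r = [CN-]/[HCN] = 10^(+0.77) = 5.89

ratio = 5.9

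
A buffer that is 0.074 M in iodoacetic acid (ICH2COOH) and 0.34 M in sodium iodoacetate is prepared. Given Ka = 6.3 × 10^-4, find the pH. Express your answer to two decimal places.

pKa = −log(6.3 × 10^-4) = 3.201
pH = pKa + log([A⁻]/[HA]) = 3.201 + log(0.34/0.074)
pH = 3.201 + (+0.662) = 3.86

pH = 3.86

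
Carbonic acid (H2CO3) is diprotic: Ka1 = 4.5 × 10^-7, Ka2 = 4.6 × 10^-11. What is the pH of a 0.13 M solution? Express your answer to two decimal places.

Ka1 ≫ Ka2, so treat the first dissociation as the only significant source of H+.
Ka1 = x²/(0.13 − x) = 4.5 × 10^-7
x ≈ √(4.5 × 10^-7 × 0.13) = 2.42 × 10^-4 M
pH = −log(2.42 × 10^-4) = 3.62

pH = 3.62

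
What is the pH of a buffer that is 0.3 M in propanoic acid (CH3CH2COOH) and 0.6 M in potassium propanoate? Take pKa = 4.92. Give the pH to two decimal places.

pH = 5.22

pH = pKa + log([A⁻]/[HA]) = 4.92 + log(0.6/0.3)
pH = 4.92 + (+0.301) = 5.22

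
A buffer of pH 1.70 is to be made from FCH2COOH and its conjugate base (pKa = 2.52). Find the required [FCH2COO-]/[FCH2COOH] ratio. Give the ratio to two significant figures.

pH = pKa + log(r) ⇒ log(r) = 1.70 − 2.52 = -0.82
r = [FCH2COO-]/[FCH2COOH] = 10^(-0.82) = 0.151

ratio = 0.15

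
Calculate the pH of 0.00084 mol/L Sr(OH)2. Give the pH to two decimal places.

pH = 11.23

Sr(OH)2 is a strong base (each formula unit releases 2 OH-); [OH-] = 0.00168 M.
pOH = -log(0.00168) = 2.77
pH = 14.00 - 2.77 = 11.23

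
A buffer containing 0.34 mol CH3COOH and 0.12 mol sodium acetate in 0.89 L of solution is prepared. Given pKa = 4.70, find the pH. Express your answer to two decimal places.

pH = 4.25

Henderson–Hasselbalch: pH = pKa + log([CH3COO-]/[CH3COOH]) = 4.70 + log(0.12/0.34)
pH = 4.70 + (-0.452) = 4.25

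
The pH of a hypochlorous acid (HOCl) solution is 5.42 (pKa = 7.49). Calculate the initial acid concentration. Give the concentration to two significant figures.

C₀ = 4.5 × 10^-4 M

[H+] = 10^(-5.42) = 3.80 × 10^-6 M = x
Ka = 10^(−7.49) = 3.24 × 10^-8
Ka = x²/(C₀ − x) ⇒ C₀ = x + x²/Ka
C₀ = 3.80 × 10^-6 + (3.80 × 10^-6)²/(3.24 × 10^-8) = 4.49 × 10^-4 M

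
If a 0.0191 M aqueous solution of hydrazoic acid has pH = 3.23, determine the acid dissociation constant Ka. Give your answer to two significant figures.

Ka = 1.9 × 10^-5

[H+] = 10^(-3.23) = 5.89 × 10^-4 M
At equilibrium [HA] = 0.0191 − 5.89 × 10^-4 = 1.85 × 10^-2 M
Ka = [H+][A-]/[HA] = (5.89 × 10^-4)² / 1.85 × 10^-2 = 1.9 × 10^-5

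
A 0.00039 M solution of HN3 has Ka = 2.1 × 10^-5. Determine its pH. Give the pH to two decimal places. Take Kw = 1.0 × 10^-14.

HN3 ⇌ N3- + H+
Ka = [H+]²/(0.00039 − [H+]) = 2.1 × 10^-5
Here C₀/Ka ≈ 18.6, so the small-[H+] approximation fails. Use the quadratic:
[H+] = (−Ka + √(Ka² + 4·Ka·C₀))/2 = 8.06 × 10^-5 M
pH = −log(8.06 × 10^-5) = 4.09

pH = 4.09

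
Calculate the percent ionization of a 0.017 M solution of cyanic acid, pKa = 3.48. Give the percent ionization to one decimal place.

13.0%

HOCN ⇌ OCN- + H+; let x = [H+] at equilibrium.
Ka = 10^(−3.48) = 3.31 × 10^-4
Ka = x²/(C₀ − x); solving the quadratic gives x = 2.21 × 10^-3 M.
% ionization = x/C₀ × 100% = 2.21 × 10^-3/0.017 × 100% = 13.0%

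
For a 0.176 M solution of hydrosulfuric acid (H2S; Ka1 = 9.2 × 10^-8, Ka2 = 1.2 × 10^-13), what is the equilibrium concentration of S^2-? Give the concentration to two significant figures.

1.2 × 10^-13 M

First ionization gives [H+] ≈ [HS-] = 1.27 × 10^-4 M.
Second step: Ka2 = [H+][S^2-]/[HS-] ≈ [S^2-] (since [H+] ≈ [HS-]).
So [S^2-] ≈ Ka2.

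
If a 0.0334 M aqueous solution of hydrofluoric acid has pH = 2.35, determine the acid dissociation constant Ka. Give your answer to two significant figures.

[H+] = 10^(-2.35) = 4.47 × 10^-3 M
At equilibrium [HA] = 0.0334 − 4.47 × 10^-3 = 2.89 × 10^-2 M
Ka = [H+][A-]/[HA] = (4.47 × 10^-3)² / 2.89 × 10^-2 = 6.9 × 10^-4

Ka = 6.9 × 10^-4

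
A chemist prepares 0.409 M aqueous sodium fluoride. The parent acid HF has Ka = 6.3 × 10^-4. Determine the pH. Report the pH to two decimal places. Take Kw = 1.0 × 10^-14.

F- is the conjugate base of the weak acid HF.
Kb = Kw/Ka = 1.0×10^-14 / 6.3 × 10^-4 = 1.59 × 10^-11
From the ICE table, Kb = x²/(0.409 − x) = 1.59 × 10^-11.
Assume x ≪ 0.409: x ≈ √(1.59 × 10^-11 × 0.409) = 2.55 × 10^-6 M
(x/C₀ = 0.00062% < 5%, so the approximation holds.)
pOH = 5.59, so pH = 14.00 − pOH = 8.41

pH = 8.41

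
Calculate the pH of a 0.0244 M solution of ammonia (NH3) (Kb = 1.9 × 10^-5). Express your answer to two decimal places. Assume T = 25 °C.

NH3 + H2O ⇌ NH4+ + OH-
From the ICE table, Kb = [OH-]²/(0.0244 − [OH-]) = 1.9 × 10^-5.
Neglecting [OH-] in the denominator: [OH-] = √(1.9 × 10^-5 × 0.0244) = 6.81 × 10^-4 M
Check: 2.8% ionized — well under 5%, approximation valid.
pOH = 3.17, so pH = 14.00 − pOH = 10.83

pH = 10.83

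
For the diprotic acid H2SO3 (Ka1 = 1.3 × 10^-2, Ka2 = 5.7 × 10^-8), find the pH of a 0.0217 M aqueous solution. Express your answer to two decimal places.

Since Ka1 ≫ Ka2, the first ionization dominates [H+].
Ka1 = x²/(0.0217 − x) = 1.3 × 10^-2
Solving the quadratic: x = (−Ka1 + √(Ka1² + 4·Ka1·C₀))/2 = 1.15 × 10^-2 M
pH = −log(1.15 × 10^-2) = 1.94

pH = 1.94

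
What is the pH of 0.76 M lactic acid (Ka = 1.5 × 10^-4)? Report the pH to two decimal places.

pH = 1.97

CH3CH(OH)COOH ⇌ CH3CH(OH)COO- + H+
Ka = x²/(0.76 − x) = 1.5 × 10^-4
Since Ka ≪ C₀, x ≈ √(Ka·C₀) = 1.07 × 10^-2 M.
(x/C₀ = 1.4% < 5%, so the approximation holds.)
pH = −log(1.07 × 10^-2) = 1.97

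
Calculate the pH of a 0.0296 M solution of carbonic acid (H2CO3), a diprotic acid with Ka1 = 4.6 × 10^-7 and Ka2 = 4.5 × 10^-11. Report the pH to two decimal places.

pH = 3.93

Since Ka1 ≫ Ka2, the first ionization dominates [H+].
Ka1 = x²/(0.0296 − x) = 4.6 × 10^-7
x ≈ √(4.6 × 10^-7 × 0.0296) = 1.17 × 10^-4 M
pH = −log(1.17 × 10^-4) = 3.93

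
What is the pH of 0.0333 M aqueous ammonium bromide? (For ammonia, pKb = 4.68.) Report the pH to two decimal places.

pH = 5.40

NH4+ is the conjugate acid of the weak base NH3.
Kb = 10^(−4.68) = 2.09 × 10^-5
Ka = Kw/Kb = 1.0×10^-14 / 2.09 × 10^-5 = 4.78 × 10^-10
Let x = [H+] at equilibrium. Ka = x²/(0.0333 − x).
Since Ka ≪ C₀, x ≈ √(Ka·C₀) = 3.99 × 10^-6 M.
Check: 0.012% ionized — well under 5%, approximation valid.
pH = −log(3.99 × 10^-6) = 5.40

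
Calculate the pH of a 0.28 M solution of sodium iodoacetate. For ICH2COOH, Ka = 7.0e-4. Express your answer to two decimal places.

pH = 8.30

ICH2COO- is the conjugate base of the weak acid ICH2COOH.
Kb = Kw/Ka = 1.0×10^-14 / 7.0 × 10^-4 = 1.43 × 10^-11
From the ICE table, Kb = [OH-]²/(0.28 − [OH-]) = 1.43 × 10^-11.
Neglecting [OH-] in the denominator: [OH-] = √(1.43 × 10^-11 × 0.28) = 2.00 × 10^-6 M
pOH = −log(2.00 × 10^-6) = 5.70; pH = 14.00 − 5.70 = 8.30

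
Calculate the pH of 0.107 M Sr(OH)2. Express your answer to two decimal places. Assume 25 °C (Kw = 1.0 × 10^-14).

Sr(OH)2 is a strong base (each formula unit releases 2 OH-); [OH-] = 0.214 M.
pOH = -log(0.214) = 0.67
pH = 14.00 - 0.67 = 13.33

pH = 13.33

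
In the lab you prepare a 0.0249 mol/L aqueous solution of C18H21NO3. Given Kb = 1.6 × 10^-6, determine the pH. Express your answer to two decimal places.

pH = 10.30

C18H21NO3 + H2O ⇌ C18H22NO3+ + OH-
From the ICE table, Kb = [OH-]²/(0.0249 − [OH-]) = 1.6 × 10^-6.
Assume [OH-] ≪ 0.0249: [OH-] ≈ √(1.6 × 10^-6 × 0.0249) = 2.00 × 10^-4 M
([OH-]/C₀ = 0.8% < 5%, so the approximation holds.)
pOH = 3.70, so pH = 14.00 − pOH = 10.30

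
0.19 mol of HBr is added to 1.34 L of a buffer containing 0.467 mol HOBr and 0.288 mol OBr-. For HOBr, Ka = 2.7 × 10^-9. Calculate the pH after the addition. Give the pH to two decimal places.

pH = 7.74

After neutralization: n(HOBr) = 0.657 mol, n(OBr-) = 0.098 mol.
pKa = −log(2.7 × 10^-9) = 8.569
Henderson–Hasselbalch with mole ratio 0.098/0.657: pH = 8.569 + (-0.826)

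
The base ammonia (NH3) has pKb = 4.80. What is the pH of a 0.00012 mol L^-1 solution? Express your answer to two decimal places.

pH = 9.56

NH3 + H2O ⇌ NH4+ + OH-
Kb = 10^(−4.80) = 1.58 × 10^-5
From the ICE table, Kb = [OH-]²/(0.00012 − [OH-]) = 1.58 × 10^-5.
The 5% rule fails; solving [OH-]² + Kb·[OH-] − Kb·C₀ = 0 exactly:
[OH-] = [−1.58e-05 + √(1.58e-05² + 7.58e-09)]/2 = 3.64 × 10^-5 M
pOH = −log(3.64 × 10^-5) = 4.44; pH = 14.00 − 4.44 = 9.56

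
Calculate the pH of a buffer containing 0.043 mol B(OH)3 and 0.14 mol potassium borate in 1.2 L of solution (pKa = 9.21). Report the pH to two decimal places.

Henderson–Hasselbalch: pH = pKa + log([B(OH)4-]/[B(OH)3]) = 9.21 + log(0.14/0.043)
pH = 9.21 + (+0.513) = 9.72

pH = 9.72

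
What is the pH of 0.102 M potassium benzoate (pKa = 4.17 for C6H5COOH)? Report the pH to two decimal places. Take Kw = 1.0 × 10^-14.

C6H5COO- is the conjugate base of the weak acid C6H5COOH.
Ka = 10^(−4.17) = 6.76 × 10^-5
Kb = Kw/Ka = 1.0×10^-14 / 6.76 × 10^-5 = 1.48 × 10^-10
Kb = x²/(0.102 − x) = 1.48 × 10^-10
Since Kb ≪ C₀, x ≈ √(Kb·C₀) = 3.89 × 10^-6 M.
Check: 0.0038% ionized — well under 5%, approximation valid.
pOH = −log(3.89 × 10^-6) = 5.41; pH = 14.00 − 5.41 = 8.59

pH = 8.59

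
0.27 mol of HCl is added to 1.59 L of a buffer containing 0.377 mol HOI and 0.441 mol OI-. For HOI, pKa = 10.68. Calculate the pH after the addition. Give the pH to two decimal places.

Added H+ converts OI- to HOI: HOI → 0.647 mol, OI- → 0.171 mol.
pH = pKa + log([A⁻]/[HA]) = 10.68 + log(0.171/0.647) = 10.68 -0.578

pH = 10.10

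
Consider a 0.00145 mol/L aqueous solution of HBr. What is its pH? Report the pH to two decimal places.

HBr is a strong acid and dissociates completely, so [H+] = 0.00145 M.
pH = -log(0.00145) = 2.84

pH = 2.84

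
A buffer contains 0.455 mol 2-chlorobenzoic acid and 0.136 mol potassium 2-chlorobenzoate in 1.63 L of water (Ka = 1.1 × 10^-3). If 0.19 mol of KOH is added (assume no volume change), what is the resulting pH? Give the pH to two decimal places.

After neutralization: n(ClC6H4COOH) = 0.265 mol, n(ClC6H4COO-) = 0.326 mol.
pKa = −log(1.1 × 10^-3) = 2.959
Henderson–Hasselbalch with mole ratio 0.326/0.265: pH = 2.959 + (+0.090)

pH = 3.05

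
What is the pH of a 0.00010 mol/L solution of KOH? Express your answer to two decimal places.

pH = 10.00

KOH is a strong base; [OH-] = 0.0001 M.
pOH = -log(0.0001) = 4.00
pH = 14.00 - 4.00 = 10.00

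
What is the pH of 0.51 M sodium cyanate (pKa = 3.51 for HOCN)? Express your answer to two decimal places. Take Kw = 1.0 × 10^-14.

OCN- is the conjugate base of the weak acid HOCN.
Ka = 10^(−3.51) = 3.09 × 10^-4
Kb = Kw/Ka = 1.0×10^-14 / 3.09 × 10^-4 = 3.24 × 10^-11
From the ICE table, Kb = x²/(0.51 − x) = 3.24 × 10^-11.
Since Kb ≪ C₀, x ≈ √(Kb·C₀) = 4.06 × 10^-6 M.
Check: 0.0008% ionized — well under 5%, approximation valid.
pOH = 5.39, so pH = 14.00 − pOH = 8.61

pH = 8.61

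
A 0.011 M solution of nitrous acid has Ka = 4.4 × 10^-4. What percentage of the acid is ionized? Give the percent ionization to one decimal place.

HNO2 ⇌ NO2- + H+; let x = [H+] at equilibrium.
Ka = x²/(C₀ − x); solving the quadratic gives x = 1.99 × 10^-3 M.
Fraction ionized = 1.99 × 10^-3 / 0.011 = 0.1809 → 18.1%

18.1%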